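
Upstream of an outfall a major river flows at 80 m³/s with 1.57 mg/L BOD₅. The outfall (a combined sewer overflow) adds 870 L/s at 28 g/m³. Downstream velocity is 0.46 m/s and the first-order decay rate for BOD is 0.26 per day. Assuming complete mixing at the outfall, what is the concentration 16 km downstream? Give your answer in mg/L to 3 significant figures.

870 L/s = 0.87 m³/s.
After complete mixing, C₀ = (0.87·28 + 80·1.57) / 80.87 = 1.854 mg/L.
Travel time t = 1.6e+04 m / 0.46 m/s = 3.478e+04 s = 0.4026 d.
C = 1.854·exp(−0.26·0.4026) = 1.854·0.9006 = 1.67 mg/L.

1.67 mg/L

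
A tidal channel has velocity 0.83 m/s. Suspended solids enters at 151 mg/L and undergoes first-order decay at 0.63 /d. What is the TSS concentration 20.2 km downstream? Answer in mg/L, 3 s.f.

126 mg/L

Travel time t = 20.2 km / 0.83 m/s = 2.02e+04/0.83 = 2.434e+04 s = 0.2817 d.
First-order decay: C = 151·exp(−0.63·0.2817) = 151·0.8374 = 126.4 mg/L.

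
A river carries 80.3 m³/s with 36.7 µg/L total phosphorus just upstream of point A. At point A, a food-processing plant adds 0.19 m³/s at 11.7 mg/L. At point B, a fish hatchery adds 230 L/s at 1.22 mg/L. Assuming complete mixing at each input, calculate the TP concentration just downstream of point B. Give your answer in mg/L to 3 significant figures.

36.7 µg/L = 0.0367 mg/L.
After input A: C = (80.3·0.0367 + 0.19·11.7) / 80.49 = 0.06423 mg/L.
230 L/s = 0.23 m³/s.
After input B: C = (80.49·0.06423 + 0.23·1.22) / 80.72 = 0.06752 mg/L.

0.0675 mg/L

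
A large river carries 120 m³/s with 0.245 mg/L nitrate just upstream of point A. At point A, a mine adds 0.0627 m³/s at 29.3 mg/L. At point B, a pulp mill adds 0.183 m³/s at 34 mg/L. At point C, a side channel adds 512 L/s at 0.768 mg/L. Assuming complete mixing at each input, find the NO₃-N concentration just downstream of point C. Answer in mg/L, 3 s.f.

0.313 mg/L

After input A: C = (120·0.245 + 0.0627·29.3) / 120.1 = 0.2602 mg/L.
After input B: C = (120.1·0.2602 + 0.183·34) / 120.2 = 0.3115 mg/L.
512 L/s = 0.512 m³/s.
After input C: C = (120.2·0.3115 + 0.512·0.768) / 120.8 = 0.3135 mg/L.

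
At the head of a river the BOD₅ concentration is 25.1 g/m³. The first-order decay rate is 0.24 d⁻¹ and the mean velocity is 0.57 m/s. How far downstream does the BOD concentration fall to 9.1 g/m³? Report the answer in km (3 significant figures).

208 km

From C = C₀·e^(−kt), t = ln(C₀/C)/k = ln(25.1/9.1)/0.24 = 1.015/0.24 = 4.227 d.
Distance = v·t = 0.57 m/s × 3.653e+05 s = 2.082e+05 m = 208.2 km.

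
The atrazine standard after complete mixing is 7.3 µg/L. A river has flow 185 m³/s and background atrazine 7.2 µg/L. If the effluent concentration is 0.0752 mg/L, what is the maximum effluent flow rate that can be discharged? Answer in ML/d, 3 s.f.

7.2 µg/L = 0.0072 mg/L.
7.3 µg/L = 0.0073 mg/L.
Mass balance at complete mixing: C_std·(Q_w + Q_r) = Q_w·C_e + Q_r·C_b.
Rearranging, Q_w = Q_r·(C_std − C_b)/(C_e − C_std) = 185·(0.0073 − 0.0072) / (0.0752 − 0.0073) = 0.2725 m³/s.
= 23.54 ML/d.

23.5 ML/d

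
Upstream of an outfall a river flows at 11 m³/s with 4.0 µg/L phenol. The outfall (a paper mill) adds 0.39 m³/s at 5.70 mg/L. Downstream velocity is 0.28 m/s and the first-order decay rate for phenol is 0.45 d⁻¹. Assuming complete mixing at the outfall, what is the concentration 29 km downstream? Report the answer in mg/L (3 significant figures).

4.0 µg/L = 0.004 mg/L.
After complete mixing, C₀ = (0.39·5.7 + 11·0.004) / 11.39 = 0.199 mg/L.
Travel time t = 2.9e+04 m / 0.28 m/s = 1.036e+05 s = 1.199 d.
C = 0.199·exp(−0.45·1.199) = 0.199·0.5831 = 0.1161 mg/L.

0.116 mg/L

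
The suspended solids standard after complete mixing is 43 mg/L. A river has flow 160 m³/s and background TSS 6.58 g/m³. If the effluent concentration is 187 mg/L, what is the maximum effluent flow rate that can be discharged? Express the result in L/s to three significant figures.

Mass balance at complete mixing: C_std·(Q_w + Q_r) = Q_w·C_e + Q_r·C_b.
Rearranging, Q_w = Q_r·(C_std − C_b)/(C_e − C_std) = 160·(43 − 6.58) / (187 − 43) = 40.47 m³/s.
= 4.047e+04 L/s.

40500 L/s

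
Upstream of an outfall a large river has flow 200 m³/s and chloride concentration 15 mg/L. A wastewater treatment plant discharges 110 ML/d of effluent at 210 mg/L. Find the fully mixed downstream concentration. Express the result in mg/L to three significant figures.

16.2 mg/L

110 ML/d = 1.273 m³/s.
Conservation of mass across the mixing zone: C = (1.273·210 + 200·15) / (1.273 + 200) = 3267/201.3 = 16.23 mg/L.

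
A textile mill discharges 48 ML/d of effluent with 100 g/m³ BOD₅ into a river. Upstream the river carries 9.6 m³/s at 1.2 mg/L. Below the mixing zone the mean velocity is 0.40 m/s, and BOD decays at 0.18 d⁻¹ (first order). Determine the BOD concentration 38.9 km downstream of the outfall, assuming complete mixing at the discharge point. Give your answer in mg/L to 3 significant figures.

48 ML/d = 0.5556 m³/s.
After complete mixing, C₀ = (0.5556·100 + 9.6·1.2) / 10.16 = 6.605 mg/L.
Travel time t = 3.89e+04 m / 0.40 m/s = 9.725e+04 s = 1.126 d.
C = 6.605·exp(−0.18·1.126) = 6.605·0.8166 = 5.394 mg/L.

5.39 mg/L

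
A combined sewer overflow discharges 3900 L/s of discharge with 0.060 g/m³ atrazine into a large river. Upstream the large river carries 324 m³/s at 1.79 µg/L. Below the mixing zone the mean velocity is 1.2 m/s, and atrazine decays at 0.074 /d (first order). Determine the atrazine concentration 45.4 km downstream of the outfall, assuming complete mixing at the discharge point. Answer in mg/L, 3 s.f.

0.00240 mg/L

3900 L/s = 3.9 m³/s.
1.79 µg/L = 0.00179 mg/L.
After complete mixing, C₀ = (3.9·0.06 + 324·0.00179) / 327.9 = 0.002482 mg/L.
Travel time t = 4.54e+04 m / 1.2 m/s = 3.783e+04 s = 0.4379 d.
C = 0.002482·exp(−0.074·0.4379) = 0.002482·0.9681 = 0.002403 mg/L.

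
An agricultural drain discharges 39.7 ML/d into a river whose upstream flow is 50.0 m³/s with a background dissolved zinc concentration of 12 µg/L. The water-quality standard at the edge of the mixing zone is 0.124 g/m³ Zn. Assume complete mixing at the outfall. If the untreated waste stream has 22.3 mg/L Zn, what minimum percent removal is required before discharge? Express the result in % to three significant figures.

39.7 ML/d = 0.4595 m³/s.
12 µg/L = 0.012 mg/L.
Mass balance: 0.124·50.46 = 0.4595·Cₑ + 50·0.012.
Cₑ = (6.257 − 0.6) / 0.4595 = 12.31 mg/L.
Required removal = 1 − 12.31/22.3 = 44.79 %.

44.8 %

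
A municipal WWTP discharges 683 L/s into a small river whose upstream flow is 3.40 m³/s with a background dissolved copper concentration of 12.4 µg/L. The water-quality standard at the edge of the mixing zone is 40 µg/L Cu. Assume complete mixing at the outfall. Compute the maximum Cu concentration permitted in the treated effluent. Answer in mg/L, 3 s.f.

0.177 mg/L

683 L/s = 0.683 m³/s.
12.4 µg/L = 0.0124 mg/L.
40 µg/L = 0.04 mg/L.
Mass balance: 0.04·4.083 = 0.683·Cₑ + 3.4·0.0124.
Cₑ = (0.1633 − 0.04216) / 0.683 = 0.1774 mg/L.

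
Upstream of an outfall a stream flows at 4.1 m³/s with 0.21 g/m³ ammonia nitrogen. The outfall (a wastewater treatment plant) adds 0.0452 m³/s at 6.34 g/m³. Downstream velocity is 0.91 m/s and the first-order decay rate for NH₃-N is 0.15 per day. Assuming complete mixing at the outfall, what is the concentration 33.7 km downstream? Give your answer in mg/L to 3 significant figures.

0.260 mg/L

After complete mixing, C₀ = (0.0452·6.34 + 4.1·0.21) / 4.145 = 0.2768 mg/L.
Travel time t = 3.37e+04 m / 0.91 m/s = 3.703e+04 s = 0.4286 d.
C = 0.2768·exp(−0.15·0.4286) = 0.2768·0.9377 = 0.2596 mg/L.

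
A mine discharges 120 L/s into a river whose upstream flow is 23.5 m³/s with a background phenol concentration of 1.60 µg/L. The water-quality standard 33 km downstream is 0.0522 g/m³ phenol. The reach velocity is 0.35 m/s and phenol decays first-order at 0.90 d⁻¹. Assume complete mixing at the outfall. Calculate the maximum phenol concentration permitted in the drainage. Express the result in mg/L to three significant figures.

27.1 mg/L

120 L/s = 0.12 m³/s.
1.60 µg/L = 0.0016 mg/L.
Travel time to the compliance point: t = 3.3e+04/0.35 = 9.429e+04 s = 1.091 d; decay factor exp(−0.90·1.091) = 0.3745.
So the concentration just after mixing may be at most 0.0522/0.3745 = 0.1394 mg/L.
Mass balance: 0.1394·23.62 = 0.12·Cₑ + 23.5·0.0016.
Cₑ = (3.292 − 0.0376) / 0.12 = 27.12 mg/L.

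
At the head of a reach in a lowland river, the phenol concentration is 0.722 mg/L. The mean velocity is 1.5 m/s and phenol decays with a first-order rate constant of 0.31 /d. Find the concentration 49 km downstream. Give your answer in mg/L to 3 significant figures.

Travel time t = 49 km / 1.5 m/s = 4.9e+04/1.5 = 3.267e+04 s = 0.3781 d.
First-order decay: C = 0.722·exp(−0.31·0.3781) = 0.722·0.8894 = 0.6421 mg/L.

0.642 mg/L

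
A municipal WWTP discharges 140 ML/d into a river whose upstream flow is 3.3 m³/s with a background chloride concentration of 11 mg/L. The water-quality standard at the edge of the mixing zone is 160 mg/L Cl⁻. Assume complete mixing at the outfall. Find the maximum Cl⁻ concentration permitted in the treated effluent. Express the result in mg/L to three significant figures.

463 mg/L

140 ML/d = 1.62 m³/s.
Mass balance: 160·4.92 = 1.62·Cₑ + 3.3·11.
Cₑ = (787.3 − 36.3) / 1.62 = 463.4 mg/L.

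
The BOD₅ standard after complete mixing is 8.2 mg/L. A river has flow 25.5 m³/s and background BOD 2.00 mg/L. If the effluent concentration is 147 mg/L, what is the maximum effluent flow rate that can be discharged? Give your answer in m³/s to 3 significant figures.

Mass balance at complete mixing: C_std·(Q_w + Q_r) = Q_w·C_e + Q_r·C_b.
Rearranging, Q_w = Q_r·(C_std − C_b)/(C_e − C_std) = 25.5·(8.2 − 2) / (147 − 8.2) = 1.139 m³/s.

1.14 m³/s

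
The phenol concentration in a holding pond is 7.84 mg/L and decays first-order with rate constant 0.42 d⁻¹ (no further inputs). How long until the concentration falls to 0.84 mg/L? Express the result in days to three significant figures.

t = ln(C₀/C)/k = ln(7.84/0.84)/0.42 = 2.234/0.42 = 5.318 d.

5.32 d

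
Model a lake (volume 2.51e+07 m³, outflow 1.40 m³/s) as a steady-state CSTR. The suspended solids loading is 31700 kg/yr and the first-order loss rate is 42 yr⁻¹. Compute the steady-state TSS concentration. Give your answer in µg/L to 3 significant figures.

Outflow Q = 1.40 m³/s × 3.156e+07 s/yr = 4.418e+07 m³/yr.
Steady-state CSTR mass balance: W = Q·C + k·V·C, so C = W/(Q + kV).
Q + kV = 4.418e+07 + 42·2.51e+07 = 1.098e+09 m³/yr.
C = 31700/1.098e+09 = 2.886e-05 kg/m³ = 0.02886 mg/L = 28.86 µg/L.

28.9 µg/L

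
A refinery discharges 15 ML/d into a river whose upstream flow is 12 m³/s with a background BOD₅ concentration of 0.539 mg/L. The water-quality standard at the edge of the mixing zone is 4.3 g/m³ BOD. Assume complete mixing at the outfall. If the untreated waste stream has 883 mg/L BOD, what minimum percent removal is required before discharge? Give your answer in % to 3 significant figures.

15 ML/d = 0.1736 m³/s.
Mass balance: 4.3·12.17 = 0.1736·Cₑ + 12·0.539.
Cₑ = (52.35 − 6.468) / 0.1736 = 264.3 mg/L.
Required removal = 1 − 264.3/883 = 70.07 %.

70.1 %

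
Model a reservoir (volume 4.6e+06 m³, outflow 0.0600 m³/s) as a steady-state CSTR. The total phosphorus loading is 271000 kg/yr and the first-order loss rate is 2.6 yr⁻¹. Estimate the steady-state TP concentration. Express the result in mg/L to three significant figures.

19.6 mg/L

Outflow Q = 0.0600 m³/s × 3.156e+07 s/yr = 1.893e+06 m³/yr.
Steady-state CSTR mass balance: W = Q·C + k·V·C, so C = W/(Q + kV).
Q + kV = 1.893e+06 + 2.6·4.6e+06 = 1.385e+07 m³/yr.
C = 271000/1.385e+07 = 0.01956 kg/m³ = 19.56 mg/L.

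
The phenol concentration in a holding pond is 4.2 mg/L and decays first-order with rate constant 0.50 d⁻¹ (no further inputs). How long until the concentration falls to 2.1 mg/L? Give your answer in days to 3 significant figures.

t = ln(C₀/C)/k = ln(4.2/2.1)/0.50 = 0.6931/0.50 = 1.386 d.

1.39 d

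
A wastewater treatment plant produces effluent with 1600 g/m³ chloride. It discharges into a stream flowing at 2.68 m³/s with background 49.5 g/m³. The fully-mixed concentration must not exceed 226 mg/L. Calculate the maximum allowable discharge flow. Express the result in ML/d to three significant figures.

29.7 ML/d

Mass balance at complete mixing: C_std·(Q_w + Q_r) = Q_w·C_e + Q_r·C_b.
Rearranging, Q_w = Q_r·(C_std − C_b)/(C_e − C_std) = 2.68·(226 − 49.5) / (1600 − 226) = 0.3443 m³/s.
= 29.74 ML/d.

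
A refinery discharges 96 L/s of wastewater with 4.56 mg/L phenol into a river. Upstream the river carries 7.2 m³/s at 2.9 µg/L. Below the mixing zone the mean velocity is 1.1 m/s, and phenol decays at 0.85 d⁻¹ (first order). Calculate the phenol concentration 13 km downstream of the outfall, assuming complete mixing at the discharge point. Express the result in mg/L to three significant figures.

0.0560 mg/L

96 L/s = 0.096 m³/s.
2.9 µg/L = 0.0029 mg/L.
After complete mixing, C₀ = (0.096·4.56 + 7.2·0.0029) / 7.296 = 0.06286 mg/L.
Travel time t = 1.3e+04 m / 1.1 m/s = 1.182e+04 s = 0.1368 d.
C = 0.06286·exp(−0.85·0.1368) = 0.06286·0.8902 = 0.05596 mg/L.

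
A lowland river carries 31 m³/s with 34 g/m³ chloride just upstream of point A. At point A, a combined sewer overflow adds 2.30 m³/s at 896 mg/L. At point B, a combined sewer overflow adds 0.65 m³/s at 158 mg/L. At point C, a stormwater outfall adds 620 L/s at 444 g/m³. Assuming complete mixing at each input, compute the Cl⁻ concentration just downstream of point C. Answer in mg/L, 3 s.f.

After input A: C = (31·34 + 2.3·896) / 33.3 = 93.54 mg/L.
After input B: C = (33.3·93.54 + 0.65·158) / 33.95 = 94.77 mg/L.
620 L/s = 0.62 m³/s.
After input C: C = (33.95·94.77 + 0.62·444) / 34.57 = 101 mg/L.

101 mg/L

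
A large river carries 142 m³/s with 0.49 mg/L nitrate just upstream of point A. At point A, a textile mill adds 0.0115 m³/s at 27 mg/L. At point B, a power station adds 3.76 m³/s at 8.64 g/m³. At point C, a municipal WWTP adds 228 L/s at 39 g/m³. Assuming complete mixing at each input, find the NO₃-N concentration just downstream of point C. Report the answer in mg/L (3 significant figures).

0.762 mg/L

After input A: C = (142·0.49 + 0.0115·27) / 142 = 0.4921 mg/L.
After input B: C = (142·0.4921 + 3.76·8.64) / 145.8 = 0.7023 mg/L.
228 L/s = 0.228 m³/s.
After input C: C = (145.8·0.7023 + 0.228·39) / 146 = 0.7621 mg/L.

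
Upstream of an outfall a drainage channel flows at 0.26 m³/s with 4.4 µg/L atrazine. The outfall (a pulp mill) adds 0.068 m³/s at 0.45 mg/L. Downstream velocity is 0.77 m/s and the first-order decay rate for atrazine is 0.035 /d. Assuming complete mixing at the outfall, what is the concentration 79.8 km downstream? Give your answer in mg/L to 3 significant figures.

0.0928 mg/L

4.4 µg/L = 0.0044 mg/L.
After complete mixing, C₀ = (0.068·0.45 + 0.26·0.0044) / 0.328 = 0.09678 mg/L.
Travel time t = 7.98e+04 m / 0.77 m/s = 1.036e+05 s = 1.199 d.
C = 0.09678·exp(−0.035·1.199) = 0.09678·0.9589 = 0.0928 mg/L.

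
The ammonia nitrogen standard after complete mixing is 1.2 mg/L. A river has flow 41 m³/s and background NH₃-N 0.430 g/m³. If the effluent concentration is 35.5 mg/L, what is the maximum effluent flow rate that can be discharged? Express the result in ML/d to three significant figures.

79.5 ML/d

Mass balance at complete mixing: C_std·(Q_w + Q_r) = Q_w·C_e + Q_r·C_b.
Rearranging, Q_w = Q_r·(C_std − C_b)/(C_e − C_std) = 41·(1.2 − 0.43) / (35.5 − 1.2) = 0.9204 m³/s.
= 79.52 ML/d.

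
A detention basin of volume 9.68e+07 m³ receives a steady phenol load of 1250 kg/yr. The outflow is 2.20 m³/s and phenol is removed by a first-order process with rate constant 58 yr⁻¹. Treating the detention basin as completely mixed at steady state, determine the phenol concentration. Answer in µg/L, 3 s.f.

Outflow Q = 2.20 m³/s × 3.156e+07 s/yr = 6.943e+07 m³/yr.
Steady-state CSTR mass balance: W = Q·C + k·V·C, so C = W/(Q + kV).
Q + kV = 6.943e+07 + 58·9.68e+07 = 5.684e+09 m³/yr.
C = 1250/5.684e+09 = 2.199e-07 kg/m³ = 0.0002199 mg/L = 0.2199 µg/L.

0.220 µg/L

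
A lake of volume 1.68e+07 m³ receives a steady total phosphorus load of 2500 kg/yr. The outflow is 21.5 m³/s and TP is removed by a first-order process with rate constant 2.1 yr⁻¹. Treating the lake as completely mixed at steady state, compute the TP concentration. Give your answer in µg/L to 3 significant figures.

Outflow Q = 21.5 m³/s × 3.156e+07 s/yr = 6.785e+08 m³/yr.
Steady-state CSTR mass balance: W = Q·C + k·V·C, so C = W/(Q + kV).
Q + kV = 6.785e+08 + 2.1·1.68e+07 = 7.138e+08 m³/yr.
C = 2500/7.138e+08 = 3.503e-06 kg/m³ = 0.003503 mg/L = 3.503 µg/L.

3.50 µg/L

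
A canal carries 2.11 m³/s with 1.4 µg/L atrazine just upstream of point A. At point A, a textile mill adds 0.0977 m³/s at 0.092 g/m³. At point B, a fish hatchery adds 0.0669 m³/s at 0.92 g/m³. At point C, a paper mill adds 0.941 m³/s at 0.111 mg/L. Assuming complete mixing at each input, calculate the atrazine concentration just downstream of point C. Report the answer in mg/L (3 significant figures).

0.0553 mg/L

1.4 µg/L = 0.0014 mg/L.
After input A: C = (2.11·0.0014 + 0.0977·0.092) / 2.208 = 0.005409 mg/L.
After input B: C = (2.208·0.005409 + 0.0669·0.92) / 2.275 = 0.03231 mg/L.
After input C: C = (2.275·0.03231 + 0.941·0.111) / 3.216 = 0.05534 mg/L.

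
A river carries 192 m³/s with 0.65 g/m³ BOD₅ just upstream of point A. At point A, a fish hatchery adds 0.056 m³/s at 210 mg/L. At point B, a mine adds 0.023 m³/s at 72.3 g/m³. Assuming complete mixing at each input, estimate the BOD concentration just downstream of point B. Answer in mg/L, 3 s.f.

After input A: C = (192·0.65 + 0.056·210) / 192.1 = 0.711 mg/L.
After input B: C = (192.1·0.711 + 0.023·72.3) / 192.1 = 0.7196 mg/L.

0.720 mg/L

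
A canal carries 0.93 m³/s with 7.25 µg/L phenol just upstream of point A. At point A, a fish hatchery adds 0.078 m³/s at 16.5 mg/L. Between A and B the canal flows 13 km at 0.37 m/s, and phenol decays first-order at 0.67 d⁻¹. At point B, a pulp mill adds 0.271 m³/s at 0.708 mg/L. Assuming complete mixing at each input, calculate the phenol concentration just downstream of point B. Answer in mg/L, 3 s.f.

7.25 µg/L = 0.00725 mg/L.
After input A: C = (0.93·0.00725 + 0.078·16.5) / 1.008 = 1.283 mg/L.
Over the 13 km reach to input B (t = 3.514e+04 s = 0.4067 d), decay gives C = 1.283·exp(−0.67·0.4067) = 0.9774 mg/L.
After input B: C = (1.008·0.9774 + 0.271·0.708) / 1.279 = 0.9203 mg/L.

0.920 mg/L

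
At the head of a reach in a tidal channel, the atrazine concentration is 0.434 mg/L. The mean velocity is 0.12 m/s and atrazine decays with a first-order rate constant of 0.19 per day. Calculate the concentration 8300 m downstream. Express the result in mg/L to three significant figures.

0.373 mg/L

Travel time t = 8300 m / 0.12 m/s = 8300/0.12 = 6.917e+04 s = 0.8005 d.
First-order decay: C = 0.434·exp(−0.19·0.8005) = 0.434·0.8589 = 0.3728 mg/L.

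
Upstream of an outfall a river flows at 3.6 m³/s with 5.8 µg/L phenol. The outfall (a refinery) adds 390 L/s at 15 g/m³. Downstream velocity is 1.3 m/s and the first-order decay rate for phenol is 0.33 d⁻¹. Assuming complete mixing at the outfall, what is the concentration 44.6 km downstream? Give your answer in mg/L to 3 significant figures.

390 L/s = 0.39 m³/s.
5.8 µg/L = 0.0058 mg/L.
After complete mixing, C₀ = (0.39·15 + 3.6·0.0058) / 3.99 = 1.471 mg/L.
Travel time t = 4.46e+04 m / 1.3 m/s = 3.431e+04 s = 0.3971 d.
C = 1.471·exp(−0.33·0.3971) = 1.471·0.8772 = 1.291 mg/L.

1.29 mg/L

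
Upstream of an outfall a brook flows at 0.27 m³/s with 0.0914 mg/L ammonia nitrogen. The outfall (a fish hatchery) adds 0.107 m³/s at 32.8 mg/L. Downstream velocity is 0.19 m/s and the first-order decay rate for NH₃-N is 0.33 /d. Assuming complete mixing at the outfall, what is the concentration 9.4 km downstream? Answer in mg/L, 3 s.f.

7.76 mg/L

After complete mixing, C₀ = (0.107·32.8 + 0.27·0.0914) / 0.377 = 9.375 mg/L.
Travel time t = 9400 m / 0.19 m/s = 4.947e+04 s = 0.5726 d.
C = 9.375·exp(−0.33·0.5726) = 9.375·0.8278 = 7.761 mg/L.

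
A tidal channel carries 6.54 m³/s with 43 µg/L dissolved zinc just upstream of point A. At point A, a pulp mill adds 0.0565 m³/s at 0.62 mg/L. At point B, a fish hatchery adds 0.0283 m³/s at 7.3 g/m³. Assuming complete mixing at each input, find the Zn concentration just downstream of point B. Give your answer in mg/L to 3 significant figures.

0.0789 mg/L

43 µg/L = 0.043 mg/L.
After input A: C = (6.54·0.043 + 0.0565·0.62) / 6.596 = 0.04794 mg/L.
After input B: C = (6.596·0.04794 + 0.0283·7.3) / 6.625 = 0.07892 mg/L.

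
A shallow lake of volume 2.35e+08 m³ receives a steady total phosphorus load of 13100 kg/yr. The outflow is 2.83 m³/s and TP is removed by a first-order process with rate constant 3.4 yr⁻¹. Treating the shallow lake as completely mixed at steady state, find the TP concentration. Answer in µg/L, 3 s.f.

14.7 µg/L

Outflow Q = 2.83 m³/s × 3.156e+07 s/yr = 8.931e+07 m³/yr.
Steady-state CSTR mass balance: W = Q·C + k·V·C, so C = W/(Q + kV).
Q + kV = 8.931e+07 + 3.4·2.35e+08 = 8.883e+08 m³/yr.
C = 13100/8.883e+08 = 1.475e-05 kg/m³ = 0.01475 mg/L = 14.75 µg/L.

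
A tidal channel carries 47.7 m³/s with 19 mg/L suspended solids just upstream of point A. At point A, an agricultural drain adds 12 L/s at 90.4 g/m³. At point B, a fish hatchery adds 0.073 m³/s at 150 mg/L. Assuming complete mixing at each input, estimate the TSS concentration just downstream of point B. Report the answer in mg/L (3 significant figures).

12 L/s = 0.012 m³/s.
After input A: C = (47.7·19 + 0.012·90.4) / 47.71 = 19.02 mg/L.
After input B: C = (47.71·19.02 + 0.073·150) / 47.79 = 19.22 mg/L.

19.2 mg/L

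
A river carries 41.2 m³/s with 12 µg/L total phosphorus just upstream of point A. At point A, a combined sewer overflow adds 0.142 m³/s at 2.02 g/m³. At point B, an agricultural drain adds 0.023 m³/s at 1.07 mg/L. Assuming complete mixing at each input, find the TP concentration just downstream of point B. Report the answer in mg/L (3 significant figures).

0.0195 mg/L

12 µg/L = 0.012 mg/L.
After input A: C = (41.2·0.012 + 0.142·2.02) / 41.34 = 0.0189 mg/L.
After input B: C = (41.34·0.0189 + 0.023·1.07) / 41.37 = 0.01948 mg/L.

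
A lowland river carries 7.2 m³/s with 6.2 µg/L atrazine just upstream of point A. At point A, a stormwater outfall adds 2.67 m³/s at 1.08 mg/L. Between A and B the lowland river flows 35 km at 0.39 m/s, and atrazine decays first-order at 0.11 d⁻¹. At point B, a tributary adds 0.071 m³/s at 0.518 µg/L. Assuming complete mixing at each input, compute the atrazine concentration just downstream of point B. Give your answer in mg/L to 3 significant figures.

0.263 mg/L

6.2 µg/L = 0.0062 mg/L.
After input A: C = (7.2·0.0062 + 2.67·1.08) / 9.87 = 0.2967 mg/L.
Over the 35 km reach to input B (t = 8.974e+04 s = 1.039 d), decay gives C = 0.2967·exp(−0.11·1.039) = 0.2646 mg/L.
0.518 µg/L = 0.000518 mg/L.
After input B: C = (9.87·0.2646 + 0.071·0.000518) / 9.941 = 0.2628 mg/L.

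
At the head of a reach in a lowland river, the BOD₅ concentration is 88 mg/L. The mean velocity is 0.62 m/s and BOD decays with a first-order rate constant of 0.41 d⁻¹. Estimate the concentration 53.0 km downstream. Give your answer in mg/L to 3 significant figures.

58.7 mg/L

Travel time t = 53.0 km / 0.62 m/s = 5.3e+04/0.62 = 8.548e+04 s = 0.9894 d.
First-order decay: C = 88·exp(−0.41·0.9894) = 88·0.6665 = 58.66 mg/L.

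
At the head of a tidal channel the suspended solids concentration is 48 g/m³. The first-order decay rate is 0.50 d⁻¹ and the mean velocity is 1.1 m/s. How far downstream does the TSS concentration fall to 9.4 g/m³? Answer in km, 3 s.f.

From C = C₀·e^(−kt), t = ln(C₀/C)/k = ln(48/9.4)/0.50 = 1.63/0.50 = 3.261 d.
Distance = v·t = 1.1 m/s × 2.817e+05 s = 3.099e+05 m = 309.9 km.

310 km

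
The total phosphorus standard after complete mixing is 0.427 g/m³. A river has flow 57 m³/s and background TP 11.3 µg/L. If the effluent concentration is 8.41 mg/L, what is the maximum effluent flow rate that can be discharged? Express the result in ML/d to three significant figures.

256 ML/d

11.3 µg/L = 0.0113 mg/L.
Mass balance at complete mixing: C_std·(Q_w + Q_r) = Q_w·C_e + Q_r·C_b.
Rearranging, Q_w = Q_r·(C_std − C_b)/(C_e − C_std) = 57·(0.427 − 0.0113) / (8.41 − 0.427) = 2.968 m³/s.
= 256.4 ML/d.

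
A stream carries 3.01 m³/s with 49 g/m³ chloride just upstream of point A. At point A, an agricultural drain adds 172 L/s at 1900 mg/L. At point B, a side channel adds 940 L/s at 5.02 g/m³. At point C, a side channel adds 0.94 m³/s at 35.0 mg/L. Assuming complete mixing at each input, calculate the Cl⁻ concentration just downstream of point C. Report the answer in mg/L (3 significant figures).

101 mg/L

172 L/s = 0.172 m³/s.
After input A: C = (3.01·49 + 0.172·1900) / 3.182 = 149.1 mg/L.
940 L/s = 0.94 m³/s.
After input B: C = (3.182·149.1 + 0.94·5.02) / 4.122 = 116.2 mg/L.
After input C: C = (4.122·116.2 + 0.94·35) / 5.062 = 101.1 mg/L.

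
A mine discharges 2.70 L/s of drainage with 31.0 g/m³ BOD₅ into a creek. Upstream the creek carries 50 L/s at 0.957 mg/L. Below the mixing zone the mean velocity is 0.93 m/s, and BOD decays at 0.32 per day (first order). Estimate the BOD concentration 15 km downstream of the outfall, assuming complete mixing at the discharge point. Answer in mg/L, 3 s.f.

2.35 mg/L

2.70 L/s = 0.0027 m³/s.
50 L/s = 0.05 m³/s.
After complete mixing, C₀ = (0.0027·31 + 0.05·0.957) / 0.0527 = 2.496 mg/L.
Travel time t = 1.5e+04 m / 0.93 m/s = 1.613e+04 s = 0.1867 d.
C = 2.496·exp(−0.32·0.1867) = 2.496·0.942 = 2.351 mg/L.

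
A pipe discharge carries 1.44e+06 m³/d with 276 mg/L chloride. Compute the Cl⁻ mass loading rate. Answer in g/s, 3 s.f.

1.44e+06 m³/d = 16.67 m³/s.
Mass flux = Q·C = 16.67 m³/s × 276 g/m³ = 4600 g/s.

4600 g/s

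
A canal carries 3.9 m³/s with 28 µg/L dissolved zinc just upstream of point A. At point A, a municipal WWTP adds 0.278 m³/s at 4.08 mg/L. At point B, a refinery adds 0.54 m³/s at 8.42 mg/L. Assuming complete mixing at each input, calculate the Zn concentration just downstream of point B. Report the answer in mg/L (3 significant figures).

1.23 mg/L

28 µg/L = 0.028 mg/L.
After input A: C = (3.9·0.028 + 0.278·4.08) / 4.178 = 0.2976 mg/L.
After input B: C = (4.178·0.2976 + 0.54·8.42) / 4.718 = 1.227 mg/L.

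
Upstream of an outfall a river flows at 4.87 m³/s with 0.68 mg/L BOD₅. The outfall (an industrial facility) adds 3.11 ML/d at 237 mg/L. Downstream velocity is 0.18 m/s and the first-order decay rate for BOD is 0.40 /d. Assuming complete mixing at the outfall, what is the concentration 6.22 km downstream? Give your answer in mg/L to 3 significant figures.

3.11 ML/d = 0.036 m³/s.
After complete mixing, C₀ = (0.036·237 + 4.87·0.68) / 4.906 = 2.414 mg/L.
Travel time t = 6220 m / 0.18 m/s = 3.456e+04 s = 0.3999 d.
C = 2.414·exp(−0.40·0.3999) = 2.414·0.8522 = 2.057 mg/L.

2.06 mg/L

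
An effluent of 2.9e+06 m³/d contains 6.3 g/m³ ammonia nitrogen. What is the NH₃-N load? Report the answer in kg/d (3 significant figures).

18300 kg/d

2.9e+06 m³/d = 33.56 m³/s.
Mass flux = Q·C = 33.56 m³/s × 6.3 g/m³ = 211.5 g/s.
= 211.5 g/s × 86.4 = 1.827e+04 kg/d.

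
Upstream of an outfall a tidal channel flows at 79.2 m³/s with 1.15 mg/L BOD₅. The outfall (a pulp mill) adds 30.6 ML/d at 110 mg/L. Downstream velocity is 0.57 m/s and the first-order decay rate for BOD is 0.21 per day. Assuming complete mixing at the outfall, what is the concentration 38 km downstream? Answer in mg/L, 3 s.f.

1.39 mg/L

30.6 ML/d = 0.3542 m³/s.
After complete mixing, C₀ = (0.3542·110 + 79.2·1.15) / 79.55 = 1.635 mg/L.
Travel time t = 3.8e+04 m / 0.57 m/s = 6.667e+04 s = 0.7716 d.
C = 1.635·exp(−0.21·0.7716) = 1.635·0.8504 = 1.39 mg/L.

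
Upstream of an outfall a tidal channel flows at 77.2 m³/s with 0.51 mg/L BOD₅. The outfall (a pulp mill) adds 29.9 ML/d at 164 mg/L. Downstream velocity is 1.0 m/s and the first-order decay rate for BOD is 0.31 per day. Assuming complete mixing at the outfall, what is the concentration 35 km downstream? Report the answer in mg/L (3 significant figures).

29.9 ML/d = 0.3461 m³/s.
After complete mixing, C₀ = (0.3461·164 + 77.2·0.51) / 77.55 = 1.24 mg/L.
Travel time t = 3.5e+04 m / 1.0 m/s = 3.5e+04 s = 0.4051 d.
C = 1.24·exp(−0.31·0.4051) = 1.24·0.882 = 1.093 mg/L.

1.09 mg/L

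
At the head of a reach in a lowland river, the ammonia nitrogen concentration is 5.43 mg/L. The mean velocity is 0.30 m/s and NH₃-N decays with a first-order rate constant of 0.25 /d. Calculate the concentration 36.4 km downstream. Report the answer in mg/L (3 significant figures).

Travel time t = 36.4 km / 0.30 m/s = 3.64e+04/0.30 = 1.213e+05 s = 1.404 d.
First-order decay: C = 5.43·exp(−0.25·1.404) = 5.43·0.7039 = 3.822 mg/L.

3.82 mg/L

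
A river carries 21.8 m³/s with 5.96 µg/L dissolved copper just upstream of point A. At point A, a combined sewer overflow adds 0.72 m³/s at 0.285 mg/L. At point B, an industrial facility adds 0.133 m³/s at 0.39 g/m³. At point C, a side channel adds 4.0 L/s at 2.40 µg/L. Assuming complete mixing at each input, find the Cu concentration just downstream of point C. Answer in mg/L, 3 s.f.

0.0171 mg/L

5.96 µg/L = 0.00596 mg/L.
After input A: C = (21.8·0.00596 + 0.72·0.285) / 22.52 = 0.01488 mg/L.
After input B: C = (22.52·0.01488 + 0.133·0.39) / 22.65 = 0.01708 mg/L.
4.0 L/s = 0.004 m³/s.
2.40 µg/L = 0.0024 mg/L.
After input C: C = (22.65·0.01708 + 0.004·0.0024) / 22.66 = 0.01708 mg/L.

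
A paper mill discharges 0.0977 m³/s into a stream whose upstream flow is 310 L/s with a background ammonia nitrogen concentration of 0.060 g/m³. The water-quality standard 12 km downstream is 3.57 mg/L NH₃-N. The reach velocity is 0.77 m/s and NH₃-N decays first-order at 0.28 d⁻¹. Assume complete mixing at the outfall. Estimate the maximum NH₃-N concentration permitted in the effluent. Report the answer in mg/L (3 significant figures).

15.5 mg/L

310 L/s = 0.31 m³/s.
Travel time to the compliance point: t = 1.2e+04/0.77 = 1.558e+04 s = 0.1804 d; decay factor exp(−0.28·0.1804) = 0.9507.
So the concentration just after mixing may be at most 3.57/0.9507 = 3.755 mg/L.
Mass balance: 3.755·0.4077 = 0.0977·Cₑ + 0.31·0.06.
Cₑ = (1.531 − 0.0186) / 0.0977 = 15.48 mg/L.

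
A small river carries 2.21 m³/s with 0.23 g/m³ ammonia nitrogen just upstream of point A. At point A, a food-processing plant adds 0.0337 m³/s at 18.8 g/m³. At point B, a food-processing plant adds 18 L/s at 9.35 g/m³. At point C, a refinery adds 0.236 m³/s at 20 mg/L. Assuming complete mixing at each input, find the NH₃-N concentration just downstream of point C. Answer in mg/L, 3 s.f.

2.41 mg/L

After input A: C = (2.21·0.23 + 0.0337·18.8) / 2.244 = 0.5089 mg/L.
18 L/s = 0.018 m³/s.
After input B: C = (2.244·0.5089 + 0.018·9.35) / 2.262 = 0.5793 mg/L.
After input C: C = (2.262·0.5793 + 0.236·20) / 2.498 = 2.414 mg/L.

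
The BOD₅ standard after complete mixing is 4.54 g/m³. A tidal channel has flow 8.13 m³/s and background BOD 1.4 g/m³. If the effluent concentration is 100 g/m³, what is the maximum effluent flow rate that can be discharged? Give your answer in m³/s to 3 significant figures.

0.267 m³/s

Mass balance at complete mixing: C_std·(Q_w + Q_r) = Q_w·C_e + Q_r·C_b.
Rearranging, Q_w = Q_r·(C_std − C_b)/(C_e − C_std) = 8.13·(4.54 − 1.4) / (100 − 4.54) = 0.2674 m³/s.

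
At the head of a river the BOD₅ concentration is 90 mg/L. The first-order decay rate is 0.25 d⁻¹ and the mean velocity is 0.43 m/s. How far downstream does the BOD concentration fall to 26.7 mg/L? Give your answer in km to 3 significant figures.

From C = C₀·e^(−kt), t = ln(C₀/C)/k = ln(90/26.7)/0.25 = 1.215/0.25 = 4.861 d.
Distance = v·t = 0.43 m/s × 4.2e+05 s = 1.806e+05 m = 180.6 km.

181 km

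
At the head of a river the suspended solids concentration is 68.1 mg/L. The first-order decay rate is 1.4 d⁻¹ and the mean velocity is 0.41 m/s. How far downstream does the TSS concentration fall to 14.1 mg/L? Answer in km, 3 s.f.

From C = C₀·e^(−kt), t = ln(C₀/C)/k = ln(68.1/14.1)/1.4 = 1.575/1.4 = 1.125 d.
Distance = v·t = 0.41 m/s × 9.719e+04 s = 3.985e+04 m = 39.85 km.

39.8 km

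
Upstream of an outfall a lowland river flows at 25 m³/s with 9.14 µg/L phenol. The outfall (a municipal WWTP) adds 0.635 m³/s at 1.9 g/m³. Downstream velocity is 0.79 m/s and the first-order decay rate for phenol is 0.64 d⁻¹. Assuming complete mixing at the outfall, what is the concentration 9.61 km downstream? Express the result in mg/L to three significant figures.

9.14 µg/L = 0.00914 mg/L.
After complete mixing, C₀ = (0.635·1.9 + 25·0.00914) / 25.64 = 0.05598 mg/L.
Travel time t = 9610 m / 0.79 m/s = 1.216e+04 s = 0.1408 d.
C = 0.05598·exp(−0.64·0.1408) = 0.05598·0.9138 = 0.05115 mg/L.

0.0512 mg/L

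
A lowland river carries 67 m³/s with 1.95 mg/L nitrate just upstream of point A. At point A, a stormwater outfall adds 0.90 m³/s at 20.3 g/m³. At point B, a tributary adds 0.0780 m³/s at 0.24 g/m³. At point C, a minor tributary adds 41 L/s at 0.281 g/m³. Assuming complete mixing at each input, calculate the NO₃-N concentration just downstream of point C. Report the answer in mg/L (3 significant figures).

2.19 mg/L

After input A: C = (67·1.95 + 0.9·20.3) / 67.9 = 2.193 mg/L.
After input B: C = (67.9·2.193 + 0.078·0.24) / 67.98 = 2.191 mg/L.
41 L/s = 0.041 m³/s.
After input C: C = (67.98·2.191 + 0.041·0.281) / 68.02 = 2.19 mg/L.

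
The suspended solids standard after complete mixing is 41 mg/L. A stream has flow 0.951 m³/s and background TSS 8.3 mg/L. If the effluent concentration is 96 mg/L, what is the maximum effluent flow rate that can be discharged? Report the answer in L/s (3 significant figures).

565 L/s

Mass balance at complete mixing: C_std·(Q_w + Q_r) = Q_w·C_e + Q_r·C_b.
Rearranging, Q_w = Q_r·(C_std − C_b)/(C_e − C_std) = 0.951·(41 − 8.3) / (96 − 41) = 0.5654 m³/s.
= 565.4 L/s.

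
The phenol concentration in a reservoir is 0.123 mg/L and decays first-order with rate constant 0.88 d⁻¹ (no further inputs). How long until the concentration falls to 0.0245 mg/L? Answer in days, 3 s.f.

t = ln(C₀/C)/k = ln(0.123/0.0245)/0.88 = 1.614/0.88 = 1.834 d.

1.83 d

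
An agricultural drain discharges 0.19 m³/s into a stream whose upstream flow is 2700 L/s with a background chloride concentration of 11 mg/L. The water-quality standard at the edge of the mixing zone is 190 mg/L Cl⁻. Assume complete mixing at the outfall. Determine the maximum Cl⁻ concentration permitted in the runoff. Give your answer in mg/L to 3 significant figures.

2730 mg/L

2700 L/s = 2.7 m³/s.
Mass balance: 190·2.89 = 0.19·Cₑ + 2.7·11.
Cₑ = (549.1 − 29.7) / 0.19 = 2734 mg/L.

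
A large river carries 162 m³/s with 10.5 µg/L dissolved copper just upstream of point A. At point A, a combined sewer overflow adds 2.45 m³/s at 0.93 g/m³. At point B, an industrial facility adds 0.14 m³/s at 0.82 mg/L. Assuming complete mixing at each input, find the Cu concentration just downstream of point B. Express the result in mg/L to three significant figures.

10.5 µg/L = 0.0105 mg/L.
After input A: C = (162·0.0105 + 2.45·0.93) / 164.4 = 0.0242 mg/L.
After input B: C = (164.4·0.0242 + 0.14·0.82) / 164.6 = 0.02488 mg/L.

0.0249 mg/L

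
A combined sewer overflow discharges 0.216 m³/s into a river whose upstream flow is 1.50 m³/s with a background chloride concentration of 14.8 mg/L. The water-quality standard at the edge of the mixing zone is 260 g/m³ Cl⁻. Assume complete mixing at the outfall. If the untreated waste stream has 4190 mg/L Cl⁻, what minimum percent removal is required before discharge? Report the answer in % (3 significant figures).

53.2 %

Mass balance: 260·1.716 = 0.216·Cₑ + 1.5·14.8.
Cₑ = (446.2 − 22.2) / 0.216 = 1963 mg/L.
Required removal = 1 − 1963/4190 = 53.16 %.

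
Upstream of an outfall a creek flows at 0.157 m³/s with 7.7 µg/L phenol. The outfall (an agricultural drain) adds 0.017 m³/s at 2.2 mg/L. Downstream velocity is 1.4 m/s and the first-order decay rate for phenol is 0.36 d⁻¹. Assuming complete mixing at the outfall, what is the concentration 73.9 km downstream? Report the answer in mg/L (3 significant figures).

0.178 mg/L

7.7 µg/L = 0.0077 mg/L.
After complete mixing, C₀ = (0.017·2.2 + 0.157·0.0077) / 0.174 = 0.2219 mg/L.
Travel time t = 7.39e+04 m / 1.4 m/s = 5.279e+04 s = 0.6109 d.
C = 0.2219·exp(−0.36·0.6109) = 0.2219·0.8026 = 0.1781 mg/L.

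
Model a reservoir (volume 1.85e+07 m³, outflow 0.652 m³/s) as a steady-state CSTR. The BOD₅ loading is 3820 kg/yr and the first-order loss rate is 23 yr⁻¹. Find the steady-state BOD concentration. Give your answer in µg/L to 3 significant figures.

Outflow Q = 0.652 m³/s × 3.156e+07 s/yr = 2.058e+07 m³/yr.
Steady-state CSTR mass balance: W = Q·C + k·V·C, so C = W/(Q + kV).
Q + kV = 2.058e+07 + 23·1.85e+07 = 4.461e+08 m³/yr.
C = 3820/4.461e+08 = 8.564e-06 kg/m³ = 0.008564 mg/L = 8.564 µg/L.

8.56 µg/L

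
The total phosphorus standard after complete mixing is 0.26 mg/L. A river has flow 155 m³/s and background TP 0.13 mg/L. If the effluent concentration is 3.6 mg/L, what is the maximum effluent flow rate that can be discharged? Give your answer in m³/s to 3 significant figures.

Mass balance at complete mixing: C_std·(Q_w + Q_r) = Q_w·C_e + Q_r·C_b.
Rearranging, Q_w = Q_r·(C_std − C_b)/(C_e − C_std) = 155·(0.26 − 0.13) / (3.6 − 0.26) = 6.033 m³/s.

6.03 m³/s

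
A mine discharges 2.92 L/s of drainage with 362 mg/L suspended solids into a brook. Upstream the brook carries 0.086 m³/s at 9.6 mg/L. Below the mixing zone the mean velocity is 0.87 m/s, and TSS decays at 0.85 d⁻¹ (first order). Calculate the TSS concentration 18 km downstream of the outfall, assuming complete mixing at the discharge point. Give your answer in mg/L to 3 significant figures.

2.92 L/s = 0.00292 m³/s.
After complete mixing, C₀ = (0.00292·362 + 0.086·9.6) / 0.08892 = 21.17 mg/L.
Travel time t = 1.8e+04 m / 0.87 m/s = 2.069e+04 s = 0.2395 d.
C = 21.17·exp(−0.85·0.2395) = 21.17·0.8158 = 17.27 mg/L.

17.3 mg/L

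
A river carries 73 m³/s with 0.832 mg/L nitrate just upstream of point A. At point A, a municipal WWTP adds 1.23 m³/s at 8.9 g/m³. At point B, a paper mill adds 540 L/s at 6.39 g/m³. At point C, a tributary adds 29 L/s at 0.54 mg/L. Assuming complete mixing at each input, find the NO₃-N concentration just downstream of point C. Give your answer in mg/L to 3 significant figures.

After input A: C = (73·0.832 + 1.23·8.9) / 74.23 = 0.9657 mg/L.
540 L/s = 0.54 m³/s.
After input B: C = (74.23·0.9657 + 0.54·6.39) / 74.77 = 1.005 mg/L.
29 L/s = 0.029 m³/s.
After input C: C = (74.77·1.005 + 0.029·0.54) / 74.8 = 1.005 mg/L.

1.00 mg/L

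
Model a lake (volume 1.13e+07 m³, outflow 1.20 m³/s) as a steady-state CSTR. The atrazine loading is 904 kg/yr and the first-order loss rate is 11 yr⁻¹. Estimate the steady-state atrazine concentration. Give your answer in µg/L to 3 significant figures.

5.57 µg/L

Outflow Q = 1.20 m³/s × 3.156e+07 s/yr = 3.787e+07 m³/yr.
Steady-state CSTR mass balance: W = Q·C + k·V·C, so C = W/(Q + kV).
Q + kV = 3.787e+07 + 11·1.13e+07 = 1.622e+08 m³/yr.
C = 904/1.622e+08 = 5.574e-06 kg/m³ = 0.005574 mg/L = 5.574 µg/L.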